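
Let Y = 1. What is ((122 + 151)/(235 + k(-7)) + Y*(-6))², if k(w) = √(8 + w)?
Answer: 1306449/55696 ≈ 23.457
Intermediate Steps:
((122 + 151)/(235 + k(-7)) + Y*(-6))² = ((122 + 151)/(235 + √(8 - 7)) + 1*(-6))² = (273/(235 + √1) - 6)² = (273/(235 + 1) - 6)² = (273/236 - 6)² = (-1143/236)² = 1306449/55696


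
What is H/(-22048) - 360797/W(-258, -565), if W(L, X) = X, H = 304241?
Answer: 7782956091/12457120 ≈ 624.78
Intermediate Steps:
H/(-22048) - 360797/W(-258, -565) = 304241/(-22048) - 360797/(-565) = 304241*(-1/22048) - 360797*(-1/565) = -304241/22048 + 360797/565 = 7782956091/12457120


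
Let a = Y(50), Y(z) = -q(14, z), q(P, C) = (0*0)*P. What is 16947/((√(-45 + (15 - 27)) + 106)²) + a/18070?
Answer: 16947/(106 + I*√57)² ≈ 1.4855 - 0.21269*I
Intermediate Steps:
q(P, C) = 0 (q(P, C) = 0*P = 0)
Y(z) = 0 (Y(z) = -1*0 = 0)
a = 0
16947/((√(-45 + (15 - 27)) + 106)²) + a/18070 = 16947/((√(-45 + (15 - 27)) + 106)²) + 0/18070 = 16947/((√(-45 - 12) + 106)²) + 0*(1/18070) = 16947/((√(-57) + 106)²) + 0 = 16947/((I*√57 + 106)²) + 0 = 16947/((106 + I*√57)²) + 0 = 16947/(106 + I*√57)² + 0 = 16947/(106 + I*√57)²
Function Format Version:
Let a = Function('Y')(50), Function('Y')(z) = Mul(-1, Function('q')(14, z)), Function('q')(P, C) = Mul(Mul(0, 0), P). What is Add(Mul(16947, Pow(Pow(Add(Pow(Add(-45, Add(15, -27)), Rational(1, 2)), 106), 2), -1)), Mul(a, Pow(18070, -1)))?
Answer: Mul(16947, Pow(Add(106, Mul(I, Pow(57, Rational(1, 2)))), -2)) ≈ Add(1.4855, Mul(-0.21269, I))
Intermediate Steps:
Function('q')(P, C) = 0 (Function('q')(P, C) = Mul(0, P) = 0)
Function('Y')(z) = 0 (Function('Y')(z) = Mul(-1, 0) = 0)
a = 0
Add(Mul(16947, Pow(Pow(Add(Pow(Add(-45, Add(15, -27)), Rational(1, 2)), 106), 2), -1)), Mul(a, Pow(18070, -1))) = Add(Mul(16947, Pow(Pow(Add(Pow(Add(-45, Add(15, -27)), Rational(1, 2)), 106), 2), -1)), Mul(0, Pow(18070, -1))) = Add(Mul(16947, Pow(Pow(Add(Pow(Add(-45, -12), Rational(1, 2)), 106), 2), -1)), Mul(0, Rational(1, 18070))) = Add(Mul(16947, Pow(Pow(Add(Pow(-57, Rational(1, 2)), 106), 2), -1)), 0) = Add(Mul(16947, Pow(Pow(Add(Mul(I, Pow(57, Rational(1, 2))), 106), 2), -1)), 0) = Add(Mul(16947, Pow(Pow(Add(106, Mul(I, Pow(57, Rational(1, 2)))), 2), -1)), 0) = Add(Mul(16947, Pow(Add(106, Mul(I, Pow(57, Rational(1, 2)))), -2)), 0) = Mul(16947, Pow(Add(106, Mul(I, Pow(57, Rational(1, 2)))), -2))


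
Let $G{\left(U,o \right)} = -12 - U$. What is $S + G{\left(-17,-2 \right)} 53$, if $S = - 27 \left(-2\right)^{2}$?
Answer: $157$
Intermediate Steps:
$S = -108$ ($S = \left(-27\right) 4 = -108$)
$S + G{\left(-17,-2 \right)} 53 = -108 + \left(-12 - -17\right) 53 = -108 + \left(-12 + 17\right) 53 = -108 + 5 \cdot 53 = -108 + 265 = 157$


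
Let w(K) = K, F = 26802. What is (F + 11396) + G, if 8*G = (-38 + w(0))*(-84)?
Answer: 38597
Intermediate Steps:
G = 399 (G = ((-38 + 0)*(-84))/8 = (-38*(-84))/8 = (⅛)*3192 = 399)
(F + 11396) + G = (26802 + 11396) + 399 = 38198 + 399 = 38597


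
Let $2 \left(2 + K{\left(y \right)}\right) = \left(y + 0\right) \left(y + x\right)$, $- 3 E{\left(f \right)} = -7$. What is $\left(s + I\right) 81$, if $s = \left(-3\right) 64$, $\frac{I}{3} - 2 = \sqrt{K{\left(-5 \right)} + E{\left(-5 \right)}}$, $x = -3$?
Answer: $-15066 + 81 \sqrt{183} \approx -13970.0$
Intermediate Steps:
$E{\left(f \right)} = \frac{7}{3}$ ($E{\left(f \right)} = \left(- \frac{1}{3}\right) \left(-7\right) = \frac{7}{3}$)
$K{\left(y \right)} = -2 + \frac{y \left(-3 + y\right)}{2}$ ($K{\left(y \right)} = -2 + \frac{\left(y + 0\right) \left(y - 3\right)}{2} = -2 + \frac{y \left(-3 + y\right)}{2}$)
$I = 6 + \sqrt{183}$ ($I = 6 + 3 \sqrt{\left(-2 + \frac{\left(-5\right)^{2}}{2} - - \frac{15}{2}\right) + \frac{7}{3}} = 6 + 3 \sqrt{\left(-2 + \frac{1}{2} \cdot 25 + \frac{15}{2}\right) + \frac{7}{3}} = 6 + 3 \sqrt{\left(-2 + \frac{25}{2} + \frac{15}{2}\right) + \frac{7}{3}} = 6 + 3 \sqrt{18 + \frac{7}{3}} = 6 + 3 \sqrt{\frac{61}{3}} = 6 + 3 \frac{\sqrt{183}}{3} = 6 + \sqrt{183} \approx 19.528$)
$s = -192$
$\left(s + I\right) 81 = \left(-192 + \left(6 + \sqrt{183}\right)\right) 81 = \left(-186 + \sqrt{183}\right) 81 = -15066 + 81 \sqrt{183}$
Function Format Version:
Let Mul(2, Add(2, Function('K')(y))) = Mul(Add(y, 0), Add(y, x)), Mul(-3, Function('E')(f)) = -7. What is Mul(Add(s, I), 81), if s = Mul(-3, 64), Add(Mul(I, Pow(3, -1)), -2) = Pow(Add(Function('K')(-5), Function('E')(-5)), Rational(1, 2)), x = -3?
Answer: Add(-15066, Mul(81, Pow(183, Rational(1, 2)))) ≈ -13970.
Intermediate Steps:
Function('E')(f) = Rational(7, 3) (Function('E')(f) = Mul(Rational(-1, 3), -7) = Rational(7, 3))
Function('K')(y) = Add(-2, Mul(Rational(1, 2), y, Add(-3, y))) (Function('K')(y) = Add(-2, Mul(Rational(1, 2), Mul(Add(y, 0), Add(y, -3)))) = Add(-2, Mul(Rational(1, 2), Mul(y, Add(-3, y)))) = Add(-2, Mul(Rational(1, 2), y, Add(-3, y))))
I = Add(6, Pow(183, Rational(1, 2))) (I = Add(6, Mul(3, Pow(Add(Add(-2, Mul(Rational(1, 2), Pow(-5, 2)), Mul(Rational(-3, 2), -5)), Rational(7, 3)), Rational(1, 2)))) = Add(6, Mul(3, Pow(Add(Add(-2, Mul(Rational(1, 2), 25), Rational(15, 2)), Rational(7, 3)), Rational(1, 2)))) = Add(6, Mul(3, Pow(Add(Add(-2, Rational(25, 2), Rational(15, 2)), Rational(7, 3)), Rational(1, 2)))) = Add(6, Mul(3, Pow(Add(18, Rational(7, 3)), Rational(1, 2)))) = Add(6, Mul(3, Pow(Rational(61, 3), Rational(1, 2)))) = Add(6, Mul(3, Mul(Rational(1, 3), Pow(183, Rational(1, 2))))) = Add(6, Pow(183, Rational(1, 2))) ≈ 19.528)
s = -192
Mul(Add(s, I), 81) = Mul(Add(-192, Add(6, Pow(183, Rational(1, 2)))), 81) = Mul(Add(-186, Pow(183, Rational(1, 2))), 81) = Add(-15066, Mul(81, Pow(183, Rational(1, 2))))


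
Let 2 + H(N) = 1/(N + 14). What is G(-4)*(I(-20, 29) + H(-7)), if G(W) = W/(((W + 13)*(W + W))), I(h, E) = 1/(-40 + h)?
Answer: -787/7560 ≈ -0.10410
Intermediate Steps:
H(N) = -2 + 1/(14 + N) (H(N) = -2 + 1/(N + 14) = -2 + 1/(14 + N))
G(W) = 1/(2*(13 + W)) (G(W) = W/(((13 + W)*(2*W))) = W/((2*W*(13 + W))) = W*(1/(2*W*(13 + W))) = 1/(2*(13 + W)))
G(-4)*(I(-20, 29) + H(-7)) = (1/(2*(13 - 4)))*(1/(-40 - 20) + (-27 - 2*(-7))/(14 - 7)) = ((½)/9)*(1/(-60) + (-27 + 14)/7) = ((½)*(⅑))*(-1/60 + (⅐)*(-13)) = (-1/60 - 13/7)/18 = (1/18)*(-787/420) = -787/7560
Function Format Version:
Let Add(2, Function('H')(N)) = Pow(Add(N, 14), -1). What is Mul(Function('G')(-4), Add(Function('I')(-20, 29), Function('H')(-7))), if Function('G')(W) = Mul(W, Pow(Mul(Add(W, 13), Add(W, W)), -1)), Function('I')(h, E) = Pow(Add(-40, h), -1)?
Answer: Rational(-787, 7560) ≈ -0.10410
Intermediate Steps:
Function('H')(N) = Add(-2, Pow(Add(14, N), -1)) (Function('H')(N) = Add(-2, Pow(Add(N, 14), -1)) = Add(-2, Pow(Add(14, N), -1)))
Function('G')(W) = Mul(Rational(1, 2), Pow(Add(13, W), -1)) (Function('G')(W) = Mul(W, Pow(Mul(Add(13, W), Mul(2, W)), -1)) = Mul(W, Pow(Mul(2, W, Add(13, W)), -1)) = Mul(W, Mul(Rational(1, 2), Pow(W, -1), Pow(Add(13, W), -1))) = Mul(Rational(1, 2), Pow(Add(13, W), -1)))
Mul(Function('G')(-4), Add(Function('I')(-20, 29), Function('H')(-7))) = Mul(Mul(Rational(1, 2), Pow(Add(13, -4), -1)), Add(Pow(Add(-40, -20), -1), Mul(Pow(Add(14, -7), -1), Add(-27, Mul(-2, -7))))) = Mul(Mul(Rational(1, 2), Pow(9, -1)), Add(Pow(-60, -1), Mul(Pow(7, -1), Add(-27, 14)))) = Mul(Mul(Rational(1, 2), Rational(1, 9)), Add(Rational(-1, 60), Mul(Rational(1, 7), -13))) = Mul(Rational(1, 18), Add(Rational(-1, 60), Rational(-13, 7))) = Mul(Rational(1, 18), Rational(-787, 420)) = Rational(-787, 7560)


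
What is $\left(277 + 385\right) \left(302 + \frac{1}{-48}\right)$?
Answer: $\frac{4797845}{24} \approx 1.9991 \cdot 10^{5}$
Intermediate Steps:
$\left(277 + 385\right) \left(302 + \frac{1}{-48}\right) = 662 \left(302 - \frac{1}{48}\right) = 662 \cdot \frac{14495}{48} = \frac{4797845}{24}$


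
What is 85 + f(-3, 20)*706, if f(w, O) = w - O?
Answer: -16153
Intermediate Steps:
85 + f(-3, 20)*706 = 85 + (-3 - 1*20)*706 = 85 + (-3 - 20)*706 = 85 - 23*706 = 85 - 16238 = -16153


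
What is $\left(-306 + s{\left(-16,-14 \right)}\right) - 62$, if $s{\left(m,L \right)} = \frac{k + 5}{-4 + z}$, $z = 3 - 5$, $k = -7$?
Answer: $- \frac{1103}{3} \approx -367.67$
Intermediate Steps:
$z = -2$
$s{\left(m,L \right)} = \frac{1}{3}$ ($s{\left(m,L \right)} = \frac{-7 + 5}{-4 - 2} = - \frac{2}{-6} = \left(-2\right) \left(- \frac{1}{6}\right) = \frac{1}{3}$)
$\left(-306 + s{\left(-16,-14 \right)}\right) - 62 = \left(-306 + \frac{1}{3}\right) - 62 = - \frac{917}{3} - 62 = - \frac{1103}{3}$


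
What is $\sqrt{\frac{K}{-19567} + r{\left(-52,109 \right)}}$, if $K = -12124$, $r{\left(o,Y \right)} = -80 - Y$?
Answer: $\frac{i \sqrt{72124725113}}{19567} \approx 13.725 i$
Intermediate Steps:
$\sqrt{\frac{K}{-19567} + r{\left(-52,109 \right)}} = \sqrt{- \frac{12124}{-19567} - 189} = \sqrt{\left(-12124\right) \left(- \frac{1}{19567}\right) - 189} = \sqrt{\frac{12124}{19567} - 189} = \sqrt{- \frac{3686039}{19567}} = \frac{i \sqrt{72124725113}}{19567}$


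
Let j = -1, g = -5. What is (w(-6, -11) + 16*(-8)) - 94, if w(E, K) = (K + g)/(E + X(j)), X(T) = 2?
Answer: -218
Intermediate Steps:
w(E, K) = (-5 + K)/(2 + E) (w(E, K) = (K - 5)/(E + 2) = (-5 + K)/(2 + E))
(w(-6, -11) + 16*(-8)) - 94 = ((-5 - 11)/(2 - 6) + 16*(-8)) - 94 = (-16/(-4) - 128) - 94 = (-1/4*(-16) - 128) - 94 = (4 - 128) - 94 = -124 - 94 = -218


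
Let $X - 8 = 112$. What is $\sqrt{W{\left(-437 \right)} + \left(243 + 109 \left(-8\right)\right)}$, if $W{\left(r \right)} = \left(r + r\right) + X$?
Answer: $i \sqrt{1383} \approx 37.189 i$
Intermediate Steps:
$X = 120$ ($X = 8 + 112 = 120$)
$W{\left(r \right)} = 120 + 2 r$ ($W{\left(r \right)} = \left(r + r\right) + 120 = 2 r + 120 = 120 + 2 r$)
$\sqrt{W{\left(-437 \right)} + \left(243 + 109 \left(-8\right)\right)} = \sqrt{\left(120 + 2 \left(-437\right)\right) + \left(243 + 109 \left(-8\right)\right)} = \sqrt{\left(120 - 874\right) + \left(243 - 872\right)} = \sqrt{-754 - 629} = \sqrt{-1383} = i \sqrt{1383}$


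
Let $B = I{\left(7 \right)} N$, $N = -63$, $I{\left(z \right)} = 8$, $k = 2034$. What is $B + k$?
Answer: $1530$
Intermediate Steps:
$B = -504$ ($B = 8 \left(-63\right) = -504$)
$B + k = -504 + 2034 = 1530$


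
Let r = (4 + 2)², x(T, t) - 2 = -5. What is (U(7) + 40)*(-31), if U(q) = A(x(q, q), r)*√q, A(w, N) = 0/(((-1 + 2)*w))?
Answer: -1240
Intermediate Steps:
x(T, t) = -3 (x(T, t) = 2 - 5 = -3)
r = 36 (r = 6² = 36)
A(w, N) = 0 (A(w, N) = 0/((1*w)) = 0/w = 0)
U(q) = 0 (U(q) = 0*√q = 0)
(U(7) + 40)*(-31) = (0 + 40)*(-31) = 40*(-31) = -1240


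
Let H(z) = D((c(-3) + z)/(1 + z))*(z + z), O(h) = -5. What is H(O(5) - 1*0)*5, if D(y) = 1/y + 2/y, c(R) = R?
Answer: -75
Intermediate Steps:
D(y) = 3/y (D(y) = 1/y + 2/y = 3/y)
H(z) = 6*z*(1 + z)/(-3 + z) (H(z) = (3/(((-3 + z)/(1 + z))))*(z + z) = (3/(((-3 + z)/(1 + z))))*(2*z) = (3*((1 + z)/(-3 + z)))*(2*z) = (3*(1 + z)/(-3 + z))*(2*z) = 6*z*(1 + z)/(-3 + z))
H(O(5) - 1*0)*5 = (6*(-5 - 1*0)*(1 + (-5 - 1*0))/(-3 + (-5 - 1*0)))*5 = (6*(-5 + 0)*(1 + (-5 + 0))/(-3 + (-5 + 0)))*5 = (6*(-5)*(1 - 5)/(-3 - 5))*5 = (6*(-5)*(-4)/(-8))*5 = (6*(-5)*(-1/8)*(-4))*5 = -15*5 = -75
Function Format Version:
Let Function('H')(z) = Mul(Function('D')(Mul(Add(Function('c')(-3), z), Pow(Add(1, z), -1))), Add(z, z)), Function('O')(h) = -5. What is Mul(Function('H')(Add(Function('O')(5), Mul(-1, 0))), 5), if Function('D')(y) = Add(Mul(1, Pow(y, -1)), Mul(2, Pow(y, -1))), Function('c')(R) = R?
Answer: -75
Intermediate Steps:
Function('D')(y) = Mul(3, Pow(y, -1)) (Function('D')(y) = Add(Pow(y, -1), Mul(2, Pow(y, -1))) = Mul(3, Pow(y, -1)))
Function('H')(z) = Mul(6, z, Pow(Add(-3, z), -1), Add(1, z)) (Function('H')(z) = Mul(Mul(3, Pow(Mul(Add(-3, z), Pow(Add(1, z), -1)), -1)), Add(z, z)) = Mul(Mul(3, Pow(Mul(Pow(Add(1, z), -1), Add(-3, z)), -1)), Mul(2, z)) = Mul(Mul(3, Mul(Pow(Add(-3, z), -1), Add(1, z))), Mul(2, z)) = Mul(Mul(3, Pow(Add(-3, z), -1), Add(1, z)), Mul(2, z)) = Mul(6, z, Pow(Add(-3, z), -1), Add(1, z)))
Mul(Function('H')(Add(Function('O')(5), Mul(-1, 0))), 5) = Mul(Mul(6, Add(-5, Mul(-1, 0)), Pow(Add(-3, Add(-5, Mul(-1, 0))), -1), Add(1, Add(-5, Mul(-1, 0)))), 5) = Mul(Mul(6, Add(-5, 0), Pow(Add(-3, Add(-5, 0)), -1), Add(1, Add(-5, 0))), 5) = Mul(Mul(6, -5, Pow(Add(-3, -5), -1), Add(1, -5)), 5) = Mul(Mul(6, -5, Pow(-8, -1), -4), 5) = Mul(Mul(6, -5, Rational(-1, 8), -4), 5) = Mul(-15, 5) = -75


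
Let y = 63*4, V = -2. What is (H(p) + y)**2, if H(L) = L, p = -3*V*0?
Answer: 63504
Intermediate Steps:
y = 252
p = 0 (p = -3*(-2)*0 = 6*0 = 0)
(H(p) + y)**2 = (0 + 252)**2 = 252**2 = 63504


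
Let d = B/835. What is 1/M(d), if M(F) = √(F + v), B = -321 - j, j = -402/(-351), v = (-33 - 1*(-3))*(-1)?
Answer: 3*√31405240945/2893159 ≈ 0.18376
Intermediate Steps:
v = 30 (v = (-33 + 3)*(-1) = -30*(-1) = 30)
j = 134/117 (j = -402*(-1/351) = 134/117 ≈ 1.1453)
B = -37691/117 (B = -321 - 1*134/117 = -321 - 134/117 = -37691/117 ≈ -322.15)
d = -37691/97695 (d = -37691/117/835 = -37691/117*1/835 = -37691/97695 ≈ -0.38580)
M(F) = √(30 + F) (M(F) = √(F + 30) = √(30 + F))
1/M(d) = 1/(√(30 - 37691/97695)) = 1/(√(2893159/97695)) = 1/(√31405240945/32565) = 3*√31405240945/2893159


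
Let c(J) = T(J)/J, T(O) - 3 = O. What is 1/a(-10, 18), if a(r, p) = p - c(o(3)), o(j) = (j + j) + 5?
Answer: 11/184 ≈ 0.059783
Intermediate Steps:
T(O) = 3 + O
o(j) = 5 + 2*j (o(j) = 2*j + 5 = 5 + 2*j)
c(J) = (3 + J)/J
a(r, p) = -14/11 + p (a(r, p) = p - (3 + (5 + 2*3))/(5 + 2*3) = p - (3 + (5 + 6))/(5 + 6) = p - (3 + 11)/11 = p - 14/11 = -14/11 + p)
1/a(-10, 18) = 1/(-14/11 + 18) = 1/(184/11) = 11/184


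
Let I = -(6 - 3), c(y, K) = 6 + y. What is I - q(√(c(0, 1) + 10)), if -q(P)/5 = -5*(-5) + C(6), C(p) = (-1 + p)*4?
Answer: 222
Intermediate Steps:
C(p) = -4 + 4*p
I = -3 (I = -1*3 = -3)
q(P) = -225 (q(P) = -5*(-5*(-5) + (-4 + 4*6)) = -5*(25 + (-4 + 24)) = -5*(25 + 20) = -5*45 = -225)
I - q(√(c(0, 1) + 10)) = -3 - 1*(-225) = -3 + 225 = 222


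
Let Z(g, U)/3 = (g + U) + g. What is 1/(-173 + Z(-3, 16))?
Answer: -1/143 ≈ -0.0069930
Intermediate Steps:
Z(g, U) = 3*U + 6*g (Z(g, U) = 3*((g + U) + g) = 3*((U + g) + g) = 3*(U + 2*g) = 3*U + 6*g)
1/(-173 + Z(-3, 16)) = 1/(-173 + (3*16 + 6*(-3))) = 1/(-173 + (48 - 18)) = 1/(-173 + 30) = 1/(-143) = -1/143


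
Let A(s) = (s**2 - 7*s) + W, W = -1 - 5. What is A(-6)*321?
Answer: 23112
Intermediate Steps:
W = -6
A(s) = -6 + s**2 - 7*s (A(s) = (s**2 - 7*s) - 6 = -6 + s**2 - 7*s)
A(-6)*321 = (-6 + (-6)**2 - 7*(-6))*321 = (-6 + 36 + 42)*321 = 72*321 = 23112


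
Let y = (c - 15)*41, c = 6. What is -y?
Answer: 369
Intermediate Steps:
y = -369 (y = (6 - 15)*41 = -9*41 = -369)
-y = -1*(-369) = 369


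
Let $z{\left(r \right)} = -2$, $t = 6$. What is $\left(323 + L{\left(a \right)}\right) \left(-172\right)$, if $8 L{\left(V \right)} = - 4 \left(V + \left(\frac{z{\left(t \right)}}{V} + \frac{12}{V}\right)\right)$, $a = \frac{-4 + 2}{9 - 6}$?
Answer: $- \frac{170710}{3} \approx -56903.0$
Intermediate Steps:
$a = - \frac{2}{3} \approx -0.66667$
$L{\left(V \right)} = - \frac{5}{V} - \frac{V}{2}$ ($L{\left(V \right)} = \frac{\left(-4\right) \left(V + \left(- \frac{2}{V} + \frac{12}{V}\right)\right)}{8} = \frac{\left(-4\right) \left(V + \frac{10}{V}\right)}{8} = \frac{- \frac{40}{V} - 4 V}{8} = - \frac{5}{V} - \frac{V}{2}$)
$\left(323 + L{\left(a \right)}\right) \left(-172\right) = \left(323 - \left(- \frac{1}{3} + \frac{5}{- \frac{2}{3}}\right)\right) \left(-172\right) = \left(323 + \left(\left(-5\right) \left(- \frac{3}{2}\right) + \frac{1}{3}\right)\right) \left(-172\right) = \left(323 + \left(\frac{15}{2} + \frac{1}{3}\right)\right) \left(-172\right) = \left(323 + \frac{47}{6}\right) \left(-172\right) = \frac{1985}{6} \left(-172\right) = - \frac{170710}{3}$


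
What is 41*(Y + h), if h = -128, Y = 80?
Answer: -1968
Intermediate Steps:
41*(Y + h) = 41*(80 - 128) = 41*(-48) = -1968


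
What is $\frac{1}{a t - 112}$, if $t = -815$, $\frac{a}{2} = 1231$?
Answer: $- \frac{1}{2006642} \approx -4.9834 \cdot 10^{-7}$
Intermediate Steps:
$a = 2462$ ($a = 2 \cdot 1231 = 2462$)
$\frac{1}{a t - 112} = \frac{1}{2462 \left(-815\right) - 112} = \frac{1}{-2006530 - 112} = \frac{1}{-2006642} = - \frac{1}{2006642}$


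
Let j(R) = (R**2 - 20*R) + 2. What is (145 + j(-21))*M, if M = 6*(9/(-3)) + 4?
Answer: -14112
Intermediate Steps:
j(R) = 2 + R**2 - 20*R
M = -14 (M = 6*(9*(-1/3)) + 4 = 6*(-3) + 4 = -18 + 4 = -14)
(145 + j(-21))*M = (145 + (2 + (-21)**2 - 20*(-21)))*(-14) = (145 + (2 + 441 + 420))*(-14) = (145 + 863)*(-14) = 1008*(-14) = -14112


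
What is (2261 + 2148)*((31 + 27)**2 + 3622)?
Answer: 30801274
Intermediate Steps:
(2261 + 2148)*((31 + 27)**2 + 3622) = 4409*(58**2 + 3622) = 4409*(3364 + 3622) = 4409*6986 = 30801274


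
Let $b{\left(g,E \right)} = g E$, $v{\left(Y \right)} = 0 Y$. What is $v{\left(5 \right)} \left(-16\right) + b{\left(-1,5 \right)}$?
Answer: $-5$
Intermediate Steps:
$v{\left(Y \right)} = 0$
$b{\left(g,E \right)} = E g$
$v{\left(5 \right)} \left(-16\right) + b{\left(-1,5 \right)} = 0 \left(-16\right) + 5 \left(-1\right) = 0 - 5 = -5$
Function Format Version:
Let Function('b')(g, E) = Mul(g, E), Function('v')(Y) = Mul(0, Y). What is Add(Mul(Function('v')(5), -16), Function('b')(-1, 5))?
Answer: -5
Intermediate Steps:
Function('v')(Y) = 0
Function('b')(g, E) = Mul(E, g)
Add(Mul(Function('v')(5), -16), Function('b')(-1, 5)) = Add(Mul(0, -16), Mul(5, -1)) = Add(0, -5) = -5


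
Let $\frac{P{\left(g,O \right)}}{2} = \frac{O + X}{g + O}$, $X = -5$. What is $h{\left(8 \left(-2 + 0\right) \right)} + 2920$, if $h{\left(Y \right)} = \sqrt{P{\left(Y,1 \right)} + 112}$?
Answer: $2920 + \frac{2 \sqrt{6330}}{15} \approx 2930.6$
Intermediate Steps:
$P{\left(g,O \right)} = \frac{2 \left(-5 + O\right)}{O + g}$ ($P{\left(g,O \right)} = 2 \frac{O - 5}{g + O} = 2 \frac{-5 + O}{O + g} = \frac{2 \left(-5 + O\right)}{O + g}$)
$h{\left(Y \right)} = \sqrt{112 - \frac{8}{1 + Y}}$ ($h{\left(Y \right)} = \sqrt{\frac{2 \left(-5 + 1\right)}{1 + Y} + 112} = \sqrt{2 \frac{1}{1 + Y} \left(-4\right) + 112} = \sqrt{- \frac{8}{1 + Y} + 112} = \sqrt{112 - \frac{8}{1 + Y}}$)
$h{\left(8 \left(-2 + 0\right) \right)} + 2920 = 2 \sqrt{2} \sqrt{\frac{13 + 14 \cdot 8 \left(-2 + 0\right)}{1 + 8 \left(-2 + 0\right)}} + 2920 = 2 \sqrt{2} \sqrt{\frac{13 + 14 \cdot 8 \left(-2\right)}{1 + 8 \left(-2\right)}} + 2920 = 2 \sqrt{2} \sqrt{\frac{13 + 14 \left(-16\right)}{1 - 16}} + 2920 = 2 \sqrt{2} \sqrt{\frac{13 - 224}{-15}} + 2920 = 2 \sqrt{2} \sqrt{\left(- \frac{1}{15}\right) \left(-211\right)} + 2920 = 2 \sqrt{2} \sqrt{\frac{211}{15}} + 2920 = 2 \sqrt{2} \frac{\sqrt{3165}}{15} + 2920 = \frac{2 \sqrt{6330}}{15} + 2920 = 2920 + \frac{2 \sqrt{6330}}{15}$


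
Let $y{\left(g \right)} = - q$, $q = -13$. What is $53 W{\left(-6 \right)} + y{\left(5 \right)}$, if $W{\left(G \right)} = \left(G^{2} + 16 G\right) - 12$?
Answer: $-3803$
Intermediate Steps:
$y{\left(g \right)} = 13$ ($y{\left(g \right)} = \left(-1\right) \left(-13\right) = 13$)
$W{\left(G \right)} = -12 + G^{2} + 16 G$
$53 W{\left(-6 \right)} + y{\left(5 \right)} = 53 \left(-12 + \left(-6\right)^{2} + 16 \left(-6\right)\right) + 13 = 53 \left(-12 + 36 - 96\right) + 13 = 53 \left(-72\right) + 13 = -3816 + 13 = -3803$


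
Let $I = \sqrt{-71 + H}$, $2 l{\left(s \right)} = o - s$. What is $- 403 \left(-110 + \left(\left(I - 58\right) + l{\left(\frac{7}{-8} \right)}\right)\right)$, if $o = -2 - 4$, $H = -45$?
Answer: $\frac{1099787}{16} - 806 i \sqrt{29} \approx 68737.0 - 4340.4 i$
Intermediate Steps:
$o = -6$
$l{\left(s \right)} = -3 - \frac{s}{2}$ ($l{\left(s \right)} = \frac{-6 - s}{2} = -3 - \frac{s}{2}$)
$I = 2 i \sqrt{29}$ ($I = \sqrt{-71 - 45} = \sqrt{-116} = 2 i \sqrt{29} \approx 10.77 i$)
$- 403 \left(-110 + \left(\left(I - 58\right) + l{\left(\frac{7}{-8} \right)}\right)\right) = - 403 \left(-110 - \left(61 + \frac{1}{2} \cdot 7 \frac{1}{-8} - 2 i \sqrt{29}\right)\right) = - 403 \left(-110 - \left(61 + \frac{1}{2} \cdot 7 \left(- \frac{1}{8}\right) - 2 i \sqrt{29}\right)\right) = - 403 \left(-110 - \left(\frac{969}{16} - 2 i \sqrt{29}\right)\right) = - 403 \left(- \frac{2729}{16} + 2 i \sqrt{29}\right) = \frac{1099787}{16} - 806 i \sqrt{29}$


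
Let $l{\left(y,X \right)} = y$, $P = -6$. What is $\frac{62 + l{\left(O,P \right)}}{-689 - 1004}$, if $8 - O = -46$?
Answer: $- \frac{116}{1693} \approx -0.068517$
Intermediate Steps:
$O = 54$ ($O = 8 - -46 = 8 + 46 = 54$)
$\frac{62 + l{\left(O,P \right)}}{-689 - 1004} = \frac{62 + 54}{-689 - 1004} = \frac{116}{-1693} = 116 \left(- \frac{1}{1693}\right) = - \frac{116}{1693}$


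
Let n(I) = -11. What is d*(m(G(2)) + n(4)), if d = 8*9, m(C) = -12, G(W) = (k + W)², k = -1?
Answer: -1656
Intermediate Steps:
G(W) = (-1 + W)²
d = 72
d*(m(G(2)) + n(4)) = 72*(-12 - 11) = 72*(-23) = -1656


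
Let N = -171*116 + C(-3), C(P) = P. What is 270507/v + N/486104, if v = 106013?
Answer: 129391342821/51533343352 ≈ 2.5108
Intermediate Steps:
N = -19839 (N = -171*116 - 3 = -19836 - 3 = -19839)
270507/v + N/486104 = 270507/106013 - 19839/486104 = 129391342821/51533343352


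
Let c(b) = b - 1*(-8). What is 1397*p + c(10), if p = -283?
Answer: -395333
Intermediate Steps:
c(b) = 8 + b (c(b) = b + 8 = 8 + b)
1397*p + c(10) = 1397*(-283) + (8 + 10) = -395351 + 18 = -395333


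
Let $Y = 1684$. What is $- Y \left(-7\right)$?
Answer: $11788$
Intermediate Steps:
$- Y \left(-7\right) = \left(-1\right) 1684 \left(-7\right) = \left(-1684\right) \left(-7\right) = 11788$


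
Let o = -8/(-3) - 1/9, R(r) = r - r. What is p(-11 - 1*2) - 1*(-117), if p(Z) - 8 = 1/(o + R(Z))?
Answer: 2884/23 ≈ 125.39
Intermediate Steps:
R(r) = 0
o = 23/9 (o = -8*(-1/3) - 1*1/9 = 8/3 - 1/9 = 23/9 ≈ 2.5556)
p(Z) = 193/23 (p(Z) = 8 + 1/(23/9 + 0) = 8 + 1/(23/9) = 8 + 9/23 = 193/23)
p(-11 - 1*2) - 1*(-117) = 193/23 - 1*(-117) = 193/23 + 117 = 2884/23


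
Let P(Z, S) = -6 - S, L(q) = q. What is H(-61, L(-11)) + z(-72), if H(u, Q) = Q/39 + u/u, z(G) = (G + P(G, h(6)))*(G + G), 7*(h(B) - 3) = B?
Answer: 3218164/273 ≈ 11788.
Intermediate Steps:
h(B) = 3 + B/7
z(G) = 2*G*(-69/7 + G) (z(G) = (G + (-6 - (3 + (⅐)*6)))*(G + G) = (G + (-6 - (3 + 6/7)))*(2*G) = (G + (-6 - 1*27/7))*(2*G) = (G + (-6 - 27/7))*(2*G) = (G - 69/7)*(2*G) = (-69/7 + G)*(2*G) = 2*G*(-69/7 + G))
H(u, Q) = 1 + Q/39 (H(u, Q) = Q*(1/39) + 1 = Q/39 + 1 = 1 + Q/39)
H(-61, L(-11)) + z(-72) = (1 + (1/39)*(-11)) + (2/7)*(-72)*(-69 + 7*(-72)) = (1 - 11/39) + (2/7)*(-72)*(-69 - 504) = 28/39 + (2/7)*(-72)*(-573) = 28/39 + 82512/7 = 3218164/273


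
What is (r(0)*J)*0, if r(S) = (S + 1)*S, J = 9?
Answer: 0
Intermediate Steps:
r(S) = S*(1 + S) (r(S) = (1 + S)*S = S*(1 + S))
(r(0)*J)*0 = ((0*(1 + 0))*9)*0 = ((0*1)*9)*0 = (0*9)*0 = 0*0 = 0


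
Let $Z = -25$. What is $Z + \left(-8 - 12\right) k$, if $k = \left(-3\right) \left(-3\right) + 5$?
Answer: $-305$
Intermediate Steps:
$k = 14$ ($k = 9 + 5 = 14$)
$Z + \left(-8 - 12\right) k = -25 + \left(-8 - 12\right) 14 = -25 - 280 = -305$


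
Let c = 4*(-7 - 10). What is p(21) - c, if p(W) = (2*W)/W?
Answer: 70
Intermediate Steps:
p(W) = 2
c = -68 (c = 4*(-17) = -68)
p(21) - c = 2 - 1*(-68) = 2 + 68 = 70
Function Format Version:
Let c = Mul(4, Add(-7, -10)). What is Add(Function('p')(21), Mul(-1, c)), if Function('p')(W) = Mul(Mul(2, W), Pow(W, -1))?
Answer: 70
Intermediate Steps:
Function('p')(W) = 2
c = -68 (c = Mul(4, -17) = -68)
Add(Function('p')(21), Mul(-1, c)) = Add(2, Mul(-1, -68)) = Add(2, 68) = 70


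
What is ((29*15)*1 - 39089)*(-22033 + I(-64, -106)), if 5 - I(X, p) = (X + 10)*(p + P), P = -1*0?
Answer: 1072725808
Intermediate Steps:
P = 0
I(X, p) = 5 - p*(10 + X) (I(X, p) = 5 - (X + 10)*(p + 0) = 5 - (10 + X)*p = 5 - p*(10 + X))
((29*15)*1 - 39089)*(-22033 + I(-64, -106)) = ((29*15)*1 - 39089)*(-22033 + (5 - 10*(-106) - 1*(-64)*(-106))) = (435*1 - 39089)*(-22033 + (5 + 1060 - 6784)) = (435 - 39089)*(-22033 - 5719) = -38654*(-27752) = 1072725808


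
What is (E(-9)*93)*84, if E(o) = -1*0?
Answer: 0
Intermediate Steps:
E(o) = 0
(E(-9)*93)*84 = (0*93)*84 = 0*84 = 0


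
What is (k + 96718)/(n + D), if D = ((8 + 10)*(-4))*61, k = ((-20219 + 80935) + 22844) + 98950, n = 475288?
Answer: 69807/117724 ≈ 0.59297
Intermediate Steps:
k = 182510 (k = (60716 + 22844) + 98950 = 83560 + 98950 = 182510)
D = -4392 (D = (18*(-4))*61 = -72*61 = -4392)
(k + 96718)/(n + D) = (182510 + 96718)/(475288 - 4392) = 279228/470896 = 279228*(1/470896) = 69807/117724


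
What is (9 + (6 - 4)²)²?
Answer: 169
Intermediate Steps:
(9 + (6 - 4)²)² = (9 + 2²)² = (9 + 4)² = 13² = 169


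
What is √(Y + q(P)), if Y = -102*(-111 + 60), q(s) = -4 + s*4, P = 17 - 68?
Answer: √4994 ≈ 70.668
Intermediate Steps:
P = -51
q(s) = -4 + 4*s
Y = 5202 (Y = -102*(-51) = 5202)
√(Y + q(P)) = √(5202 + (-4 + 4*(-51))) = √(5202 + (-4 - 204)) = √(5202 - 208) = √4994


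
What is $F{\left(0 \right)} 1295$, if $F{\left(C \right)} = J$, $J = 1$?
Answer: $1295$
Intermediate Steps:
$F{\left(C \right)} = 1$
$F{\left(0 \right)} 1295 = 1 \cdot 1295 = 1295$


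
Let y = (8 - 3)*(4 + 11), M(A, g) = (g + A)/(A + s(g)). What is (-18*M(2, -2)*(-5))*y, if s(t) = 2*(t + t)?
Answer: 0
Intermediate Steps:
s(t) = 4*t (s(t) = 2*(2*t) = 4*t)
M(A, g) = (A + g)/(A + 4*g) (M(A, g) = (g + A)/(A + 4*g) = (A + g)/(A + 4*g))
y = 75 (y = 5*15 = 75)
(-18*M(2, -2)*(-5))*y = -18*(2 - 2)/(2 + 4*(-2))*(-5)*75 = -18*0/(2 - 8)*(-5)*75 = -18*0/(-6)*(-5)*75 = -18*(-⅙*0)*(-5)*75 = -0*(-5)*75 = -18*0*75 = 0*75 = 0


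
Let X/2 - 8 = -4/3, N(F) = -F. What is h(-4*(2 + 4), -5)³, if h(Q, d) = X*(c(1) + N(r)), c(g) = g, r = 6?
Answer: -8000000/27 ≈ -2.9630e+5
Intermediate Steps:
X = 40/3 (X = 16 + 2*(-4/3) = 16 - 8/3 = 40/3 ≈ 13.333)
h(Q, d) = -200/3 (h(Q, d) = 40*(1 - 1*6)/3 = 40*(1 - 6)/3 = (40/3)*(-5) = -200/3)
h(-4*(2 + 4), -5)³ = (-200/3)³ = -8000000/27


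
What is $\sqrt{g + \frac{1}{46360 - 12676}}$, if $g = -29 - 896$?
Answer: $\frac{i \sqrt{262378983279}}{16842} \approx 30.414 i$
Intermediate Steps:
$g = -925$ ($g = -29 - 896 = -925$)
$\sqrt{g + \frac{1}{46360 - 12676}} = \sqrt{-925 + \frac{1}{46360 - 12676}} = \sqrt{-925 + \frac{1}{33684}} = \sqrt{- \frac{31157699}{33684}} = \frac{i \sqrt{262378983279}}{16842}$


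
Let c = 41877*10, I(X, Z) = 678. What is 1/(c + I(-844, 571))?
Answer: 1/419448 ≈ 2.3841e-6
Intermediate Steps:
c = 418770
1/(c + I(-844, 571)) = 1/(418770 + 678) = 1/419448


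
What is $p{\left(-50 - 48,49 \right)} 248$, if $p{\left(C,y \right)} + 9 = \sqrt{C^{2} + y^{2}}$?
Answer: $-2232 + 12152 \sqrt{5} \approx 24941.0$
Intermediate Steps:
$p{\left(C,y \right)} = -9 + \sqrt{C^{2} + y^{2}}$
$p{\left(-50 - 48,49 \right)} 248 = \left(-9 + \sqrt{\left(-50 - 48\right)^{2} + 49^{2}}\right) 248 = \left(-9 + \sqrt{\left(-98\right)^{2} + 2401}\right) 248 = \left(-9 + \sqrt{9604 + 2401}\right) 248 = \left(-9 + \sqrt{12005}\right) 248 = \left(-9 + 49 \sqrt{5}\right) 248 = -2232 + 12152 \sqrt{5}$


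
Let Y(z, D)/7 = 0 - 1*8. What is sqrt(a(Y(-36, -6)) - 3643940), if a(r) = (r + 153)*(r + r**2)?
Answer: 2*I*sqrt(836295) ≈ 1829.0*I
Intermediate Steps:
Y(z, D) = -56 (Y(z, D) = 7*(0 - 1*8) = 7*(0 - 8) = 7*(-8) = -56)
a(r) = (153 + r)*(r + r**2)
sqrt(a(Y(-36, -6)) - 3643940) = sqrt(-56*(153 + (-56)**2 + 154*(-56)) - 3643940) = sqrt(-56*(153 + 3136 - 8624) - 3643940) = sqrt(-56*(-5335) - 3643940) = sqrt(298760 - 3643940) = sqrt(-3345180) = 2*I*sqrt(836295)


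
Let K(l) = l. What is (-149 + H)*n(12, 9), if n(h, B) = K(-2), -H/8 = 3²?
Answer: 442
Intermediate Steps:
H = -72 (H = -8*3² = -8*9 = -72)
n(h, B) = -2
(-149 + H)*n(12, 9) = (-149 - 72)*(-2) = -221*(-2) = 442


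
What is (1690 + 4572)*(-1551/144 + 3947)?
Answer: 591568009/24 ≈ 2.4649e+7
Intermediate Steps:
(1690 + 4572)*(-1551/144 + 3947) = 6262*(-1551*1/144 + 3947) = 6262*(-517/48 + 3947) = 6262*(188939/48) = 591568009/24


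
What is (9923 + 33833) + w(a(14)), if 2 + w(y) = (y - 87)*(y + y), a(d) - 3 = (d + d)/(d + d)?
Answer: 43090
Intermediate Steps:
a(d) = 4 (a(d) = 3 + (d + d)/(d + d) = 3 + (2*d)/((2*d)) = 3 + (2*d)*(1/(2*d)) = 3 + 1 = 4)
w(y) = -2 + 2*y*(-87 + y) (w(y) = -2 + (y - 87)*(y + y) = -2 + (-87 + y)*(2*y) = -2 + 2*y*(-87 + y))
(9923 + 33833) + w(a(14)) = (9923 + 33833) + (-2 - 174*4 + 2*4²) = 43756 + (-2 - 696 + 2*16) = 43756 + (-2 - 696 + 32) = 43756 - 666 = 43090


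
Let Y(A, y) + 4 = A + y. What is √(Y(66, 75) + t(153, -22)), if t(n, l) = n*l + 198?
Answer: I*√3031 ≈ 55.055*I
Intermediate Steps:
Y(A, y) = -4 + A + y (Y(A, y) = -4 + (A + y) = -4 + A + y)
t(n, l) = 198 + l*n (t(n, l) = l*n + 198 = 198 + l*n)
√(Y(66, 75) + t(153, -22)) = √((-4 + 66 + 75) + (198 - 22*153)) = √(137 + (198 - 3366)) = √(137 - 3168) = √(-3031) = I*√3031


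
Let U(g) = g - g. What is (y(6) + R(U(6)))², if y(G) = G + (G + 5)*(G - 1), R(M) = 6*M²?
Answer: 3721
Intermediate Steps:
U(g) = 0
y(G) = G + (-1 + G)*(5 + G) (y(G) = G + (5 + G)*(-1 + G) = G + (-1 + G)*(5 + G))
(y(6) + R(U(6)))² = ((-5 + 6² + 5*6) + 6*0²)² = ((-5 + 36 + 30) + 6*0)² = (61 + 0)² = 61² = 3721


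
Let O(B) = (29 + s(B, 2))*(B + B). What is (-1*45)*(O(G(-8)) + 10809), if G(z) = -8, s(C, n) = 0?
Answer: -465525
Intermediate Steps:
O(B) = 58*B (O(B) = (29 + 0)*(B + B) = 29*(2*B) = 58*B)
(-1*45)*(O(G(-8)) + 10809) = (-1*45)*(58*(-8) + 10809) = -45*(-464 + 10809) = -45*10345 = -465525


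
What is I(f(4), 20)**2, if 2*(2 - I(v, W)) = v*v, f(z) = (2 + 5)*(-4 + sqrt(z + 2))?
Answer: 518865 - 210504*sqrt(6) ≈ 3237.6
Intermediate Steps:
f(z) = -28 + 7*sqrt(2 + z) (f(z) = 7*(-4 + sqrt(2 + z)) = -28 + 7*sqrt(2 + z))
I(v, W) = 2 - v**2/2 (I(v, W) = 2 - v*v/2 = 2 - v**2/2)
I(f(4), 20)**2 = (2 - (-28 + 7*sqrt(2 + 4))**2/2)**2 = (2 - (-28 + 7*sqrt(6))**2/2)**2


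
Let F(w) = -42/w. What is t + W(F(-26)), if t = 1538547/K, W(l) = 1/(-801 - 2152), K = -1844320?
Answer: -4545173611/5446276960 ≈ -0.83455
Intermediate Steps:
W(l) = -1/2953 (W(l) = 1/(-2953) = -1/2953)
t = -1538547/1844320 (t = 1538547/(-1844320) = 1538547*(-1/1844320) = -1538547/1844320 ≈ -0.83421)
t + W(F(-26)) = -1538547/1844320 - 1/2953 = -4545173611/5446276960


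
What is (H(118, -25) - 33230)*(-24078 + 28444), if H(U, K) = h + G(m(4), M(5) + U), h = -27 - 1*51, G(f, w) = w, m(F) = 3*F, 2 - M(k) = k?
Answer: -144920638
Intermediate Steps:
M(k) = 2 - k
h = -78 (h = -27 - 51 = -78)
H(U, K) = -81 + U (H(U, K) = -78 + ((2 - 1*5) + U) = -78 + ((2 - 5) + U) = -78 + (-3 + U) = -81 + U)
(H(118, -25) - 33230)*(-24078 + 28444) = ((-81 + 118) - 33230)*(-24078 + 28444) = (37 - 33230)*4366 = -33193*4366 = -144920638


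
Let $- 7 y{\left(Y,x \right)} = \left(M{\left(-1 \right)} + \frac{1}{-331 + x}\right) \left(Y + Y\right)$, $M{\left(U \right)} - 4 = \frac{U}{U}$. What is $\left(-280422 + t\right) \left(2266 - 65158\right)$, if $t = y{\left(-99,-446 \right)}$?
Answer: $\frac{31958490681864}{1813} \approx 1.7627 \cdot 10^{10}$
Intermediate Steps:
$M{\left(U \right)} = 5$ ($M{\left(U \right)} = 4 + \frac{U}{U} = 4 + 1 = 5$)
$y{\left(Y,x \right)} = - \frac{2 Y \left(5 + \frac{1}{-331 + x}\right)}{7}$ ($y{\left(Y,x \right)} = - \frac{\left(5 + \frac{1}{-331 + x}\right) \left(Y + Y\right)}{7} = - \frac{\left(5 + \frac{1}{-331 + x}\right) 2 Y}{7} = - \frac{2 Y \left(5 + \frac{1}{-331 + x}\right)}{7}$)
$t = \frac{256344}{1813}$ ($t = \frac{2}{7} \left(-99\right) \frac{1}{-331 - 446} \left(1654 - -2230\right) = \frac{2}{7} \left(-99\right) \frac{1}{-777} \left(1654 + 2230\right) = \frac{2}{7} \left(-99\right) \left(- \frac{1}{777}\right) 3884 = \frac{256344}{1813} \approx 141.39$)
$\left(-280422 + t\right) \left(2266 - 65158\right) = \left(-280422 + \frac{256344}{1813}\right) \left(2266 - 65158\right) = \left(- \frac{508148742}{1813}\right) \left(-62892\right) = \frac{31958490681864}{1813}$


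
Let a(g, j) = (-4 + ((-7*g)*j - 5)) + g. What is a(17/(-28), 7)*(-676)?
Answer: -95316/7 ≈ -13617.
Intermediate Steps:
a(g, j) = -9 + g - 7*g*j (a(g, j) = (-4 + (-7*g*j - 5)) + g = (-4 + (-5 - 7*g*j)) + g = (-9 - 7*g*j) + g = -9 + g - 7*g*j)
a(17/(-28), 7)*(-676) = (-9 + 17/(-28) - 7*17/(-28)*7)*(-676) = (-9 + 17*(-1/28) - 7*17*(-1/28)*7)*(-676) = (-9 - 17/28 - 7*(-17/28)*7)*(-676) = (-9 - 17/28 + 119/4)*(-676) = (141/7)*(-676) = -95316/7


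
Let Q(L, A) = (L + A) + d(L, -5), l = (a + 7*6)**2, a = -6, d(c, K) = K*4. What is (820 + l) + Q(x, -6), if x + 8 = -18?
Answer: 2064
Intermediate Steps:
x = -26 (x = -8 - 18 = -26)
d(c, K) = 4*K
l = 1296 (l = (-6 + 7*6)**2 = (-6 + 42)**2 = 36**2 = 1296)
Q(L, A) = -20 + A + L (Q(L, A) = (L + A) + 4*(-5) = (A + L) - 20 = -20 + A + L)
(820 + l) + Q(x, -6) = (820 + 1296) + (-20 - 6 - 26) = 2116 - 52 = 2064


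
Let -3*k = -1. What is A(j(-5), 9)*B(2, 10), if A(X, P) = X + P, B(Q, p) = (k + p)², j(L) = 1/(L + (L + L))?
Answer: 128774/135 ≈ 953.88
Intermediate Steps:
k = ⅓ (k = -⅓*(-1) = ⅓ ≈ 0.33333)
j(L) = 1/(3*L) (j(L) = 1/(L + 2*L) = 1/(3*L))
B(Q, p) = (⅓ + p)²
A(X, P) = P + X
A(j(-5), 9)*B(2, 10) = (9 + (⅓)/(-5))*((1 + 3*10)²/9) = (9 + (⅓)*(-⅕))*((1 + 30)²/9) = (9 - 1/15)*((⅑)*31²) = 134*((⅑)*961)/15 = (134/15)*(961/9) = 128774/135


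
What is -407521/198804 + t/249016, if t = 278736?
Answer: -5758177199/6188172108 ≈ -0.93051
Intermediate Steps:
-407521/198804 + t/249016 = -407521/198804 + 278736/249016 = -407521*1/198804 + 278736*(1/249016) = -407521/198804 + 34842/31127 = -5758177199/6188172108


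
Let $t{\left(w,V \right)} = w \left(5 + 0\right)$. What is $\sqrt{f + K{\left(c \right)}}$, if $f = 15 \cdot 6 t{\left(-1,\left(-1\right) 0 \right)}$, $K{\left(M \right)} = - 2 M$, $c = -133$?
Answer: $2 i \sqrt{46} \approx 13.565 i$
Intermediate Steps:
$t{\left(w,V \right)} = 5 w$ ($t{\left(w,V \right)} = w 5 = 5 w$)
$f = -450$ ($f = 15 \cdot 6 \cdot 5 \left(-1\right) = 90 \left(-5\right) = -450$)
$\sqrt{f + K{\left(c \right)}} = \sqrt{-450 - -266} = \sqrt{-450 + 266} = \sqrt{-184} = 2 i \sqrt{46}$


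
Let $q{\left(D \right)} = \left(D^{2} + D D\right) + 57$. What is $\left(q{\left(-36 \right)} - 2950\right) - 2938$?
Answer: $-3239$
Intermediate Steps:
$q{\left(D \right)} = 57 + 2 D^{2}$ ($q{\left(D \right)} = \left(D^{2} + D^{2}\right) + 57 = 2 D^{2} + 57 = 57 + 2 D^{2}$)
$\left(q{\left(-36 \right)} - 2950\right) - 2938 = \left(\left(57 + 2 \left(-36\right)^{2}\right) - 2950\right) - 2938 = \left(\left(57 + 2 \cdot 1296\right) - 2950\right) - 2938 = \left(\left(57 + 2592\right) - 2950\right) - 2938 = \left(2649 - 2950\right) - 2938 = -301 - 2938 = -3239$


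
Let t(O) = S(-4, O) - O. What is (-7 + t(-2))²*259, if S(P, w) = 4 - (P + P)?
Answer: 12691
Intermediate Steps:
S(P, w) = 4 - 2*P
t(O) = 12 - O (t(O) = (4 - 2*(-4)) - O = (4 + 8) - O = 12 - O)
(-7 + t(-2))²*259 = (-7 + (12 - 1*(-2)))²*259 = (-7 + (12 + 2))²*259 = (-7 + 14)²*259 = 7²*259 = 49*259 = 12691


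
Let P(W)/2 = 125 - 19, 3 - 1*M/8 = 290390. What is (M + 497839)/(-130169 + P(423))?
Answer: 608419/43319 ≈ 14.045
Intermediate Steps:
M = -2323096 (M = 24 - 8*290390 = 24 - 2323120 = -2323096)
P(W) = 212 (P(W) = 2*(125 - 19) = 2*106 = 212)
(M + 497839)/(-130169 + P(423)) = (-2323096 + 497839)/(-130169 + 212) = -1825257/(-129957) = -1825257*(-1/129957) = 608419/43319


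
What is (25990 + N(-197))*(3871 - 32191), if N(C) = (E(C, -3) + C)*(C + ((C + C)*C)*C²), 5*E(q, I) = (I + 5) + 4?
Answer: 16703242613387040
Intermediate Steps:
E(q, I) = 9/5 + I/5 (E(q, I) = ((I + 5) + 4)/5 = ((5 + I) + 4)/5 = (9 + I)/5 = 9/5 + I/5)
N(C) = (6/5 + C)*(C + 2*C⁴) (N(C) = ((9/5 + (⅕)*(-3)) + C)*(C + ((C + C)*C)*C²) = ((9/5 - ⅗) + C)*(C + ((2*C)*C)*C²) = (6/5 + C)*(C + (2*C²)*C²) = (6/5 + C)*(C + 2*C⁴))
(25990 + N(-197))*(3871 - 32191) = (25990 + (⅕)*(-197)*(6 + 5*(-197) + 10*(-197)⁴ + 12*(-197)³))*(3871 - 32191) = (25990 + (⅕)*(-197)*(6 - 985 + 10*1506138481 + 12*(-7645373)))*(-28320) = (25990 + (⅕)*(-197)*(6 - 985 + 15061384810 - 91744476))*(-28320) = (25990 + (⅕)*(-197)*14969639355)*(-28320) = (25990 - 589803790587)*(-28320) = -589803764597*(-28320) = 16703242613387040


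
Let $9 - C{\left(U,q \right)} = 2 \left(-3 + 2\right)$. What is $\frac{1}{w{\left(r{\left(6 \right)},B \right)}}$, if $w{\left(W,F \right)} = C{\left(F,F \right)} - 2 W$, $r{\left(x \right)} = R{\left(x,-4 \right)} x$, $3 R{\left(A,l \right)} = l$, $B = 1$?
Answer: $\frac{1}{27} \approx 0.037037$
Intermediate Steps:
$C{\left(U,q \right)} = 11$ ($C{\left(U,q \right)} = 9 - 2 \left(-3 + 2\right) = 9 - 2 \left(-1\right) = 9 - -2 = 9 + 2 = 11$)
$R{\left(A,l \right)} = \frac{l}{3}$
$r{\left(x \right)} = - \frac{4 x}{3}$ ($r{\left(x \right)} = \frac{1}{3} \left(-4\right) x = - \frac{4 x}{3}$)
$w{\left(W,F \right)} = 11 - 2 W$
$\frac{1}{w{\left(r{\left(6 \right)},B \right)}} = \frac{1}{11 - 2 \left(\left(- \frac{4}{3}\right) 6\right)} = \frac{1}{11 - -16} = \frac{1}{11 + 16} = \frac{1}{27}$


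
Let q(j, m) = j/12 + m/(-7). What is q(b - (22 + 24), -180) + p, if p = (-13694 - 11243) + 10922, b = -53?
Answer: -391931/28 ≈ -13998.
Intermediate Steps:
p = -14015 (p = -24937 + 10922 = -14015)
q(j, m) = -m/7 + j/12 (q(j, m) = j*(1/12) + m*(-1/7) = j/12 - m/7 = -m/7 + j/12)
q(b - (22 + 24), -180) + p = (-1/7*(-180) + (-53 - (22 + 24))/12) - 14015 = (180/7 + (-53 - 1*46)/12) - 14015 = (180/7 + (-53 - 46)/12) - 14015 = (180/7 + (1/12)*(-99)) - 14015 = (180/7 - 33/4) - 14015 = 489/28 - 14015 = -391931/28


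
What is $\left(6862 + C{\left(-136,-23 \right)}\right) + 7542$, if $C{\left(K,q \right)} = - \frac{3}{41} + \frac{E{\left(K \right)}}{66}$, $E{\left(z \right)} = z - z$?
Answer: $\frac{590561}{41} \approx 14404.0$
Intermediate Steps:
$E{\left(z \right)} = 0$
$C{\left(K,q \right)} = - \frac{3}{41}$ ($C{\left(K,q \right)} = - \frac{3}{41} + \frac{0}{66} = \left(-3\right) \frac{1}{41} + 0 \cdot \frac{1}{66} = - \frac{3}{41} + 0 = - \frac{3}{41}$)
$\left(6862 + C{\left(-136,-23 \right)}\right) + 7542 = \left(6862 - \frac{3}{41}\right) + 7542 = \frac{281339}{41} + 7542 = \frac{590561}{41}$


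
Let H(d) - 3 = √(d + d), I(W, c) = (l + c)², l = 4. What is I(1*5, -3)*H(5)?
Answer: 3 + √10 ≈ 6.1623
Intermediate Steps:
I(W, c) = (4 + c)²
H(d) = 3 + √2*√d (H(d) = 3 + √(d + d) = 3 + √(2*d) = 3 + √2*√d)
I(1*5, -3)*H(5) = (4 - 3)²*(3 + √2*√5) = 1²*(3 + √10) = 1*(3 + √10) = 3 + √10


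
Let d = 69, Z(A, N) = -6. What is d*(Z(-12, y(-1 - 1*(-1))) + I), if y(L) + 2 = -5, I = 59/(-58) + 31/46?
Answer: -12693/29 ≈ -437.69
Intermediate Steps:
I = -229/667 (I = 59*(-1/58) + 31*(1/46) = -59/58 + 31/46 = -229/667 ≈ -0.34333)
y(L) = -7 (y(L) = -2 - 5 = -7)
d*(Z(-12, y(-1 - 1*(-1))) + I) = 69*(-6 - 229/667) = 69*(-4231/667) = -12693/29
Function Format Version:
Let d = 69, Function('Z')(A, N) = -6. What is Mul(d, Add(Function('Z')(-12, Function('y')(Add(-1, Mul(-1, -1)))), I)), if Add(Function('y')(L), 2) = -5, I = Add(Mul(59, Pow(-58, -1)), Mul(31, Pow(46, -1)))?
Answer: Rational(-12693, 29) ≈ -437.69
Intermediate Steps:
I = Rational(-229, 667) (I = Add(Mul(59, Rational(-1, 58)), Mul(31, Rational(1, 46))) = Add(Rational(-59, 58), Rational(31, 46)) = Rational(-229, 667) ≈ -0.34333)
Function('y')(L) = -7 (Function('y')(L) = Add(-2, -5) = -7)
Mul(d, Add(Function('Z')(-12, Function('y')(Add(-1, Mul(-1, -1)))), I)) = Mul(69, Add(-6, Rational(-229, 667))) = Mul(69, Rational(-4231, 667)) = Rational(-12693, 29)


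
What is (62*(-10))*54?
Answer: -33480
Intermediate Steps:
(62*(-10))*54 = -620*54 = -33480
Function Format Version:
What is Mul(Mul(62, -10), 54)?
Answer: -33480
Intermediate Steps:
Mul(Mul(62, -10), 54) = Mul(-620, 54) = -33480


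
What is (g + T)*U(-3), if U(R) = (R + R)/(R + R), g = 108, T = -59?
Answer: 49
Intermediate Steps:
U(R) = 1 (U(R) = (2*R)/((2*R)) = (2*R)*(1/(2*R)) = 1)
(g + T)*U(-3) = (108 - 59)*1 = 49*1 = 49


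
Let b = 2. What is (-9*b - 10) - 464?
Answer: -492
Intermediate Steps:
(-9*b - 10) - 464 = (-9*2 - 10) - 464 = (-18 - 10) - 464 = -28 - 464 = -492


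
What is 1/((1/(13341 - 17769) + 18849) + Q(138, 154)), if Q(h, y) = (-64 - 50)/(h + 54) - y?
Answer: 35424/662230639 ≈ 5.3492e-5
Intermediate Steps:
Q(h, y) = -y - 114/(54 + h) (Q(h, y) = -114/(54 + h) - y = -y - 114/(54 + h))
1/((1/(13341 - 17769) + 18849) + Q(138, 154)) = 1/((1/(13341 - 17769) + 18849) + (-114 - 54*154 - 1*138*154)/(54 + 138)) = 1/((1/(-4428) + 18849) + (-114 - 8316 - 21252)/192) = 1/((-1/4428 + 18849) + (1/192)*(-29682)) = 1/(83463371/4428 - 4947/32) = 1/(662230639/35424) = 35424/662230639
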